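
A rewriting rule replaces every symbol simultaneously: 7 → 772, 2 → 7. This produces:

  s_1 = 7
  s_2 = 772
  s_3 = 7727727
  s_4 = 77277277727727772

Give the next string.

77277277727727772772772777277277727727727

Replace each of the 17 characters of 77277277727727772 in place — 772 772 7 772 772 7 772 772 772 7 772 772 7 772 772 772 7 — and concatenate.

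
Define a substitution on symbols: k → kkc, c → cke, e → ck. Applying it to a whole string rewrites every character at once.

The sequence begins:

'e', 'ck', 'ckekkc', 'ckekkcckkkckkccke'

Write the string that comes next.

Applying the rule to each of the 17 symbols of ckekkcckkkckkccke gives the pieces cke kkc ck kkc kkc cke cke kkc kkc kkc cke kkc kkc cke cke kkc ck, which concatenate to the answer.

ckekkcckkkckkcckeckekkckkckkcckekkckkcckeckekkcck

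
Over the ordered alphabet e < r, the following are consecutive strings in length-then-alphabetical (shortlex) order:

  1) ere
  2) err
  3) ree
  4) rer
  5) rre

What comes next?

The successor of rre increments the rightmost position that isn't already r and resets every position after it to e.

rrr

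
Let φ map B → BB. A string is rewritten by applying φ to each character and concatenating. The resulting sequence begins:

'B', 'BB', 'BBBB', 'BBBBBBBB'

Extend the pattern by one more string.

Apply φ to BBBBBBBB symbol by symbol: B→BB, B→BB, B→BB, B→BB, B→BB, B→BB, B→BB, B→BB; joined: BB BB BB BB BB BB BB BB.

BBBBBBBBBBBBBBBB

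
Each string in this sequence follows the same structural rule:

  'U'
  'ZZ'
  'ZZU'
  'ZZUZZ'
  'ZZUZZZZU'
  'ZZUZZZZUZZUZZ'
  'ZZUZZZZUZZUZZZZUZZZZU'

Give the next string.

From term 3 onward, concatenate the last term with the second-to-last: ZZ·U = ZZU, ZZU·ZZ = ZZUZZ, …
So term 8 is ZZUZZZZUZZUZZZZUZZZZU·ZZUZZZZUZZUZZ.

ZZUZZZZUZZUZZZZUZZZZUZZUZZZZUZZUZZ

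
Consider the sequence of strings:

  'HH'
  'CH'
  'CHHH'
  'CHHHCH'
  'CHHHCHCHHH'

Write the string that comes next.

CHHHCHCHHHCHHHCH

This is a Fibonacci-style word recurrence s(k) = s(k−1)·s(k−2): e.g. CH·HH = CHHH.
Continuing: CHHHCHCHHH · CHHHCH gives term 6.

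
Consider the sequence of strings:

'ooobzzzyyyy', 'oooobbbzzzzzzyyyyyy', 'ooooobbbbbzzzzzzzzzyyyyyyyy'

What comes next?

oooooobbbbbbbzzzzzzzzzzzzyyyyyyyyyy

Reading off run lengths: o runs 3, 4, 5; b runs 1, 3, 5; z runs 3, 6, 9; y runs 4, 6, 8 — each is linear in n (n = 1, 2, …).
For the next term, n = 4, so the run lengths are 6, 7, 12, 10.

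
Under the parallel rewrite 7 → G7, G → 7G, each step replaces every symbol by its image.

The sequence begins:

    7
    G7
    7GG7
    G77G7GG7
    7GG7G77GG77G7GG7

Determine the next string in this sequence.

Rewriting the 16 symbols of 7GG7G77GG77G7GG7 one by one yields G7 7G 7G G7 7G G7 G7 7G 7G G7 G7 7G G7 7G 7G G7; concatenated:

G77G7GG77GG7G77G7GG7G77GG77G7GG7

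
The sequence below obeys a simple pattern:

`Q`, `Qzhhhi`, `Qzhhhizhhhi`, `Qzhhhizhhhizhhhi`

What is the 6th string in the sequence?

Qzhhhizhhhizhhhizhhhizhhhi

Every step adds zhhhi to the end: s(k+1) = s(k)·zhhhi.
From Qzhhhizhhhizhhhi, 2 further steps: Qzhhhizhhhizhhhi → Qzhhhizhhhizhhhizhhhi → (answer).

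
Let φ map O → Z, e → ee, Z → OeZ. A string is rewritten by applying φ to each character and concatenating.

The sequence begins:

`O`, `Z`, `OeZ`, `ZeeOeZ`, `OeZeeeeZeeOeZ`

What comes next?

Replace each of the 13 characters of OeZeeeeZeeOeZ in place — Z ee OeZ ee ee ee ee OeZ ee ee Z ee OeZ — and concatenate.

ZeeOeZeeeeeeeeOeZeeeeZeeOeZ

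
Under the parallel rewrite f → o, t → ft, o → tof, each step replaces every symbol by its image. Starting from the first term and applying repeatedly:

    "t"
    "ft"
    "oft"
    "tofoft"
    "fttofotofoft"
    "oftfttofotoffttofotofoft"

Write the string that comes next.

Rewriting the 24 symbols of oftfttofotoffttofotofoft one by one yields tof o ft o ft ft tof o tof ft tof o o ft ft tof o tof ft tof o tof o ft; concatenated:

tofoftoftfttofotoffttofooftfttofotoffttofotofoft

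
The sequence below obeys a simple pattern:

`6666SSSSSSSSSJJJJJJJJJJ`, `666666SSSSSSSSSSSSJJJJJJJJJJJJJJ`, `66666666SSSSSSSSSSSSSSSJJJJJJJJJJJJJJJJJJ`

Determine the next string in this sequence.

Term n consists of 2n 6's, followed by 3n+3 S's, followed by 4n+2 J's, where the shown terms are n = 2, 3, 4.
For the next term, n = 5, so the run lengths are 10, 18, 22.

6666666666SSSSSSSSSSSSSSSSSSJJJJJJJJJJJJJJJJJJJJJJ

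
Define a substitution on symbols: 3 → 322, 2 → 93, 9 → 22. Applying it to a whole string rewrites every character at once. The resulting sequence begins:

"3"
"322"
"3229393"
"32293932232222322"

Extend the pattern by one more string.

Rewriting the 17 symbols of 32293932232222322 one by one yields 322 93 93 22 322 22 322 93 93 322 93 93 93 93 322 93 93; concatenated:

322939322322223229393322939393933229393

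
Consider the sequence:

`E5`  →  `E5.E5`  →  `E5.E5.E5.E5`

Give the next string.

E5.E5.E5.E5.E5.E5.E5.E5

s(k+1) = s(k)·.·s(k) — each term doubles the last with '.' between the halves.
One more doubling of E5.E5.E5.E5 gives the answer.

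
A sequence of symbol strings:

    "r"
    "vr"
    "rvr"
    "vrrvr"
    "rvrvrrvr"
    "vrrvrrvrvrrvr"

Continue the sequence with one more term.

From term 3 onward, concatenate the second-to-last term with the last: r·vr = rvr, vr·rvr = vrrvr, …
Continuing: rvrvrrvr · vrrvrrvrvrrvr gives term 7.

rvrvrrvrvrrvrrvrvrrvr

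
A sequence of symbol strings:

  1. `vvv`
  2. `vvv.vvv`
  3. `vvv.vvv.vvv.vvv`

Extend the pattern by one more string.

vvv.vvv.vvv.vvv.vvv.vvv.vvv.vvv

Each string is two copies of the previous one joined by '.'.
So the next term is two copies of vvv.vvv.vvv.vvv with '.' between the halves.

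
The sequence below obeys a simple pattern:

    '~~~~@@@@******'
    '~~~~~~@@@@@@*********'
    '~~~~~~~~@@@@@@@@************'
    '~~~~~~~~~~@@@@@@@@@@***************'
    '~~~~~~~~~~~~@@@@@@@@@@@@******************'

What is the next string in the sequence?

Reading off run lengths: ~ runs 4, 6, 8, 10, 12; @ runs 4, 6, 8, 10, 12; * runs 6, 9, 12, 15, 18 — each is linear in n, where the shown terms are n = 2, 3, 4, 5, 6.
Setting n = 7 gives 14, 14, 21 characters in each block.

~~~~~~~~~~~~~~@@@@@@@@@@@@@@*********************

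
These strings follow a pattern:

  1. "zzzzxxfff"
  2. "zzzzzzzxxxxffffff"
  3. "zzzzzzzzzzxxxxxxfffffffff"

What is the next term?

zzzzzzzzzzzzzxxxxxxxxffffffffffff

Term n consists of 3n+1 z's, followed by 2n x's, followed by 3n f's (n = 1, 2, …).
Setting n = 4 gives 13, 8, 12 characters in each block.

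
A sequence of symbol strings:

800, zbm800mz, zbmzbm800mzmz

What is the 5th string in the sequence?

zbmzbmzbmzbm800mzmzmzmz

s(k+1) = zbm·s(k)·mz, so each term gains zbm as a prefix and mz as a suffix.
From zbmzbm800mzmz, 2 further steps: zbmzbm800mzmz → zbmzbmzbm800mzmzmz → (answer).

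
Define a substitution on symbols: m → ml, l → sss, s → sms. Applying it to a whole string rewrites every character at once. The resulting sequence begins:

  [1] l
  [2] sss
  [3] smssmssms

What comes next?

Rewriting each symbol of smssmssms: s→sms, m→ml, s→sms, s→sms, m→ml, s→sms, s→sms, m→ml, s→sms, which concatenates to sms ml sms sms ml sms sms ml sms.

smsmlsmssmsmlsmssmsmlsms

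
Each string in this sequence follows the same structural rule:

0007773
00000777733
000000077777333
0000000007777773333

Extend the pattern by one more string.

Each string has the form 0^{2n+1} 7^{n+2} 3^{n} (n = 1, 2, …).
For the next term, n = 5, so the run lengths are 11, 7, 5.

00000000000777777733333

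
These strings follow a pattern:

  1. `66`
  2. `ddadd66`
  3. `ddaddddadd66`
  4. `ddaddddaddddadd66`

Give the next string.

ddaddddaddddaddddadd66

Each term is the previous one with ddadd prepended.
So the next term is ddadd·ddaddddaddddadd66.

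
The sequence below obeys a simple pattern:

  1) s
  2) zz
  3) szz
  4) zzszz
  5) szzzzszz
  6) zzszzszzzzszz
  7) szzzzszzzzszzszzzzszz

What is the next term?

zzszzszzzzszzszzzzszzzzszzszzzzszz

From term 3 onward, concatenate the second-to-last term with the last: s·zz = szz, zz·szz = zzszz, …
The next term joins zzszzszzzzszz and szzzzszzzzszzszzzzszz.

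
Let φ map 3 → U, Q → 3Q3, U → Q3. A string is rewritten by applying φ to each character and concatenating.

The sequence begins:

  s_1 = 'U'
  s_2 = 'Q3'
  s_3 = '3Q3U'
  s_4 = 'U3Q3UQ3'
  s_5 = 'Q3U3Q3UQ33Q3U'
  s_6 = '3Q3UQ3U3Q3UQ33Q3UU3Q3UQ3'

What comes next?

Rewriting the 24 symbols of 3Q3UQ3U3Q3UQ33Q3UU3Q3UQ3 one by one yields U 3Q3 U Q3 3Q3 U Q3 U 3Q3 U Q3 3Q3 U U 3Q3 U Q3 Q3 U 3Q3 U Q3 3Q3 U; concatenated:

U3Q3UQ33Q3UQ3U3Q3UQ33Q3UU3Q3UQ3Q3U3Q3UQ33Q3U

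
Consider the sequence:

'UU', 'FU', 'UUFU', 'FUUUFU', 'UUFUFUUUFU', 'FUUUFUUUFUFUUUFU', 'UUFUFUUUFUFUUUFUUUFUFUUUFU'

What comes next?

This is a Fibonacci-style word recurrence s(k) = s(k−2)·s(k−1): e.g. UU·FU = UUFU.
The next term joins FUUUFUUUFUFUUUFU and UUFUFUUUFUFUUUFUUUFUFUUUFU.

FUUUFUUUFUFUUUFUUUFUFUUUFUFUUUFUUUFUFUUUFU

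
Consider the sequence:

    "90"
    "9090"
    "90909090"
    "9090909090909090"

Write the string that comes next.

90909090909090909090909090909090

Each string is two copies of the previous one concatenated.
So the next term is two copies of 9090909090909090.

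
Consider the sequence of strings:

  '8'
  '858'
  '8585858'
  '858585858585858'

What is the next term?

8585858585858585858585858585858

s(k+1) = s(k)·5·s(k) — each term doubles the last with '5' between the halves.
One more doubling of 858585858585858 gives the answer.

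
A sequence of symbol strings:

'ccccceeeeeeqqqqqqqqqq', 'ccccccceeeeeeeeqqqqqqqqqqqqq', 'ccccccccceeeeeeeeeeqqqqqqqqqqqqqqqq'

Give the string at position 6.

ccccccccccccccceeeeeeeeeeeeeeeeqqqqqqqqqqqqqqqqqqqqqqqqq

Term n consists of 2n-1 c's, followed by 2n e's, followed by 3n+1 q's, where the shown terms are n = 3, 4, 5.
For term 6, n = 8, so the run lengths are 15, 16, 25.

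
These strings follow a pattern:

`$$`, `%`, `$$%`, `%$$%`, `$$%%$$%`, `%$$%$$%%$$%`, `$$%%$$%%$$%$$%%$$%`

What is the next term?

%$$%$$%%$$%$$%%$$%%$$%$$%%$$%

From term 3 onward, concatenate the second-to-last term with the last: $$·% = $$%, %·$$% = %$$%, …
So term 8 is %$$%$$%%$$%·$$%%$$%%$$%$$%%$$%.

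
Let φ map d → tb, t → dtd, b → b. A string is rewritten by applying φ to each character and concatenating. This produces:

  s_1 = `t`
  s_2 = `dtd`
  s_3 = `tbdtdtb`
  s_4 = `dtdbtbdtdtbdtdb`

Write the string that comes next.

Replace each of the 15 characters of dtdbtbdtdtbdtdb in place — tb dtd tb b dtd b tb dtd tb dtd b tb dtd tb b — and concatenate.

tbdtdtbbdtdbtbdtdtbdtdbtbdtdtbb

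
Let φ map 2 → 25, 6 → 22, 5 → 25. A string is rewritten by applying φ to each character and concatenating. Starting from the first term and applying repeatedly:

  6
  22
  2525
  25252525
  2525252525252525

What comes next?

25252525252525252525252525252525

φ(2525252525252525) expands symbol-by-symbol to 25 25 25 25 25 25 25 25 25 25 25 25 25 25 25 25; joining the 16 pieces gives the next term.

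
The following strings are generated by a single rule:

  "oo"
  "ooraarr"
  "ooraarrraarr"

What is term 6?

ooraarrraarrraarrraarrraarr

Every step adds raarr to the end: s(k+1) = s(k)·raarr.
From ooraarrraarr, 3 further steps: ooraarrraarr → ooraarrraarrraarr → ooraarrraarrraarrraarr → (answer).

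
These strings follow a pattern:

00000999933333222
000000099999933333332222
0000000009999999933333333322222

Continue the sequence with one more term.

Each string has the form 0^{2n+1} 9^{2n} 3^{2n+1} 2^{n+1}, where the shown terms are n = 2, 3, 4.
For the next term, n = 5, so the run lengths are 11, 10, 11, 6.

00000000000999999999933333333333222222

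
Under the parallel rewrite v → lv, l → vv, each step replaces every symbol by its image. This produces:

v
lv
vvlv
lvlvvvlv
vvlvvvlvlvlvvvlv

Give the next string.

φ(vvlvvvlvlvlvvvlv) expands symbol-by-symbol to lv lv vv lv lv lv vv lv vv lv vv lv lv lv vv lv; joining the 16 pieces gives the next term.

lvlvvvlvlvlvvvlvvvlvvvlvlvlvvvlv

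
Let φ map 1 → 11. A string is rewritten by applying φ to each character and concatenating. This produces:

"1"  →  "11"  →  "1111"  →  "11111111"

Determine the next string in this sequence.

Apply φ to 11111111 symbol by symbol: 1→11, 1→11, 1→11, 1→11, 1→11, 1→11, 1→11, 1→11; joined: 11 11 11 11 11 11 11 11.

1111111111111111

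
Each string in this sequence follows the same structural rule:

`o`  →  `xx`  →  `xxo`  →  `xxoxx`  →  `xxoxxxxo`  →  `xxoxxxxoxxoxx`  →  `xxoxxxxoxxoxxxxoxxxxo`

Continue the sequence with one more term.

Each term (from the third on) is the previous term followed by the one before it: term 3 = xx·o = xxo.
The next term joins xxoxxxxoxxoxxxxoxxxxo and xxoxxxxoxxoxx.

xxoxxxxoxxoxxxxoxxxxoxxoxxxxoxxoxx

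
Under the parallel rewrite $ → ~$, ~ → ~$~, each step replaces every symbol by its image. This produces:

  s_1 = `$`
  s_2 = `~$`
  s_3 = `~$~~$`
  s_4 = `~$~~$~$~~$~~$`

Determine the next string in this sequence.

φ(~$~~$~$~~$~~$) expands symbol-by-symbol to ~$~ ~$ ~$~ ~$~ ~$ ~$~ ~$ ~$~ ~$~ ~$ ~$~ ~$~ ~$; joining the 13 pieces gives the next term.

~$~~$~$~~$~~$~$~~$~$~~$~~$~$~~$~~$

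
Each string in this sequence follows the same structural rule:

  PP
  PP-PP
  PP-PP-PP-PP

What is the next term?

PP-PP-PP-PP-PP-PP-PP-PP

Every step duplicates the string with '-' between the halves.
One more doubling of PP-PP-PP-PP gives the answer.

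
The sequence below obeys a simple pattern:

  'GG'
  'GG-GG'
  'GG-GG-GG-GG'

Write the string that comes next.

s(k+1) = s(k)·-·s(k) — each term doubles the last with '-' between the halves.
One more doubling of GG-GG-GG-GG gives the answer.

GG-GG-GG-GG-GG-GG-GG-GG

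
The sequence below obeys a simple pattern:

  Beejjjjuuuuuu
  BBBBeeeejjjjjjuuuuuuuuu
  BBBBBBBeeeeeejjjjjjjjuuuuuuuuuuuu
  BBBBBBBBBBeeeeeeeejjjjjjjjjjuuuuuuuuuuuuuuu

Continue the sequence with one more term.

Reading off run lengths: B runs 1, 4, 7, 10; e runs 2, 4, 6, 8; j runs 4, 6, 8, 10; u runs 6, 9, 12, 15 — each is linear in n (n = 1, 2, …).
At n = 5 the blocks have lengths 13, 10, 12, 18.

BBBBBBBBBBBBBeeeeeeeeeejjjjjjjjjjjjuuuuuuuuuuuuuuuuuu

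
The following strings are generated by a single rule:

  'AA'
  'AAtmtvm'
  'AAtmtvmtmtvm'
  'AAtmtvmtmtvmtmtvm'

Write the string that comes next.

The strings grow by a fixed suffix tmtvm each time.
Applying this once more to AAtmtvmtmtvmtmtvm:

AAtmtvmtmtvmtmtvmtmtvm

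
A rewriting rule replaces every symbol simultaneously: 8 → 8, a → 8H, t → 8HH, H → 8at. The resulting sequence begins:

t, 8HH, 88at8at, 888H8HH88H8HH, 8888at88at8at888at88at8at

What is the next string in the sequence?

88888H8HH888H8HH88H8HH8888H8HH888H8HH88H8HH

φ(8888at88at8at888at88at8at) expands symbol-by-symbol to 8 8 8 8 8H 8HH 8 8 8H 8HH 8 8H 8HH 8 8 8 8H 8HH 8 8 8H 8HH 8 8H 8HH; joining the 25 pieces gives the next term.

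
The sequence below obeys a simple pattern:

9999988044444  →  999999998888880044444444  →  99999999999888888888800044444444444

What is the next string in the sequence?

The n-th term is 3n+2 9's then 4n-2 8's then n 0's then 3n+2 4's (n = 1, 2, …).
Setting n = 4 gives 14, 14, 4, 14 characters in each block.

9999999999999988888888888888000044444444444444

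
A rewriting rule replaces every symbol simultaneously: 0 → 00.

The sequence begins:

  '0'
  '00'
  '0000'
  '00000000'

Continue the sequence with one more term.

Expanding 00000000: 0→00, 0→00, 0→00, 0→00, 0→00, 0→00, 0→00, 0→00. Concatenated: 00 00 00 00 00 00 00 00.

0000000000000000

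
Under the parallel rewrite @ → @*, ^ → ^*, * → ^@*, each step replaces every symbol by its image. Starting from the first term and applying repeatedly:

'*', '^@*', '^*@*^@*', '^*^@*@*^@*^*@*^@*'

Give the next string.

Replace each of the 17 characters of ^*^@*@*^@*^*@*^@* in place — ^* ^@* ^* @* ^@* @* ^@* ^* @* ^@* ^* ^@* @* ^@* ^* @* ^@* — and concatenate.

^*^@*^*@*^@*@*^@*^*@*^@*^*^@*@*^@*^*@*^@*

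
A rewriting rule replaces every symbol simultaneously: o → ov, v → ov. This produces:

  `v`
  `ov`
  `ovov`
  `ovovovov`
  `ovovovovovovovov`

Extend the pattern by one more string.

ovovovovovovovovovovovovovovovov

φ(ovovovovovovovov) expands symbol-by-symbol to ov ov ov ov ov ov ov ov ov ov ov ov ov ov ov ov; joining the 16 pieces gives the next term.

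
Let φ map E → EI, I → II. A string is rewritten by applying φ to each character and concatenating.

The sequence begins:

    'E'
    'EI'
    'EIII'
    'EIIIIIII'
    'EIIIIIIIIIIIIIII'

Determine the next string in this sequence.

EIIIIIIIIIIIIIIIIIIIIIIIIIIIIIII

Replace each of the 16 characters of EIIIIIIIIIIIIIII in place — EI II II II II II II II II II II II II II II II — and concatenate.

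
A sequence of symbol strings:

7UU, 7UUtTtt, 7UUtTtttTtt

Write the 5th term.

Every step adds tTtt to the end: s(k+1) = s(k)·tTtt.
From 7UUtTtttTtt, 2 further steps: 7UUtTtttTtt → 7UUtTtttTtttTtt → (answer).

7UUtTtttTtttTtttTtt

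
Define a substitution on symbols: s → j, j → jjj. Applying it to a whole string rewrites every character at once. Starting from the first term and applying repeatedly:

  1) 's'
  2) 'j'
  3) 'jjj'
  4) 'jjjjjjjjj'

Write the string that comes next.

jjjjjjjjjjjjjjjjjjjjjjjjjjj

Apply φ to jjjjjjjjj symbol by symbol: j→jjj, j→jjj, j→jjj, j→jjj, j→jjj, j→jjj, j→jjj, j→jjj, j→jjj; joined: jjj jjj jjj jjj jjj jjj jjj jjj jjj.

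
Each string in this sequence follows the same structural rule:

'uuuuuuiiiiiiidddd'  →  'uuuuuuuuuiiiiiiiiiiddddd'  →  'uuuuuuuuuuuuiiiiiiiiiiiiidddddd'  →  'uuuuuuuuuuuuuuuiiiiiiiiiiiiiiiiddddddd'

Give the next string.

Term n consists of 3n u's, followed by 3n+1 i's, followed by n+2 d's, where the shown terms are n = 2, 3, 4, 5.
At n = 6 the blocks have lengths 18, 19, 8.

uuuuuuuuuuuuuuuuuuiiiiiiiiiiiiiiiiiiidddddddd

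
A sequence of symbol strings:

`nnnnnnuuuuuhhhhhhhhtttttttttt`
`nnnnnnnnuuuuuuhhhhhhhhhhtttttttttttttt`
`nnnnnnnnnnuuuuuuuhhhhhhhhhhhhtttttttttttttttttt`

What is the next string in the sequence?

Each string has the form n^{2n} u^{n+2} h^{2n+2} t^{4n-2}, where the shown terms are n = 3, 4, 5.
For the next term, n = 6, so the run lengths are 12, 8, 14, 22.

nnnnnnnnnnnnuuuuuuuuhhhhhhhhhhhhhhtttttttttttttttttttttt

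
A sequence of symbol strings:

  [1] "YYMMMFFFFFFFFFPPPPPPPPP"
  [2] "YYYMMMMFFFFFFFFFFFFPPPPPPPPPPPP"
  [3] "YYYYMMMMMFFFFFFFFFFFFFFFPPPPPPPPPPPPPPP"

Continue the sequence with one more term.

YYYYYMMMMMMFFFFFFFFFFFFFFFFFFPPPPPPPPPPPPPPPPPP

Term n consists of n-1 Y's, followed by n M's, followed by 3n F's, followed by 3n P's, where the shown terms are n = 3, 4, 5.
Setting n = 6 gives 5, 6, 18, 18 characters in each block.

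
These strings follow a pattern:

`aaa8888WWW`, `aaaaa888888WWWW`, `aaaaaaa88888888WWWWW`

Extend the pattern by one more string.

aaaaaaaaa8888888888WWWWWW

The n-th term is 2n-1 a's then 2n 8's then n+1 W's, where the shown terms are n = 2, 3, 4.
Setting n = 5 gives 9, 10, 6 characters in each block.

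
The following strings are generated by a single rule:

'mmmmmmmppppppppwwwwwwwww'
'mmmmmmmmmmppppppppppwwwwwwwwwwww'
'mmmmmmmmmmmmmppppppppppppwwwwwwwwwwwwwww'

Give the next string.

The n-th term is 3n-2 m's then 2n+2 p's then 3n w's, where the shown terms are n = 3, 4, 5.
For the next term, n = 6, so the run lengths are 16, 14, 18.

mmmmmmmmmmmmmmmmppppppppppppppwwwwwwwwwwwwwwwwww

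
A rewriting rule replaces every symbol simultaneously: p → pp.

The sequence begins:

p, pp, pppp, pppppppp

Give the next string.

Expanding pppppppp: p→pp, p→pp, p→pp, p→pp, p→pp, p→pp, p→pp, p→pp. Concatenated: pp pp pp pp pp pp pp pp.

pppppppppppppppp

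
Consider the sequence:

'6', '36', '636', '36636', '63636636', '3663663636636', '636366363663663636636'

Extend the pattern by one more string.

3663663636636636366363663663636636

Each term (from the third on) is the two preceding terms concatenated in order: term 3 = 6·36 = 636.
The next term joins 3663663636636 and 636366363663663636636.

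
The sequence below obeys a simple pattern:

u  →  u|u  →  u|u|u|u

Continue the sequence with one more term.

u|u|u|u|u|u|u|u

s(k+1) = s(k)·|·s(k) — each term doubles the last with '|' between the halves.
One more doubling of u|u|u|u gives the answer.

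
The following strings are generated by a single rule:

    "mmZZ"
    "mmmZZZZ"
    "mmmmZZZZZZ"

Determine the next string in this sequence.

mmmmmZZZZZZZZ

Each string has the form m^{n+1} Z^{2n} (n = 1, 2, …).
Setting n = 4 gives 5, 8 characters in each block.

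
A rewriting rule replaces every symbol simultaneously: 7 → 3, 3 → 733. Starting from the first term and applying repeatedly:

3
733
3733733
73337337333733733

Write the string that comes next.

Applying the rule to each of the 17 symbols of 73337337333733733 gives the pieces 3 733 733 733 3 733 733 3 733 733 733 3 733 733 3 733 733, which concatenate to the answer.

37337337333733733373373373337337333733733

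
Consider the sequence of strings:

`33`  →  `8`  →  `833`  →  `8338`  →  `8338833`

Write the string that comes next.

83388338338

This is a Fibonacci-style word recurrence s(k) = s(k−1)·s(k−2): e.g. 8·33 = 833.
The next term joins 8338833 and 8338.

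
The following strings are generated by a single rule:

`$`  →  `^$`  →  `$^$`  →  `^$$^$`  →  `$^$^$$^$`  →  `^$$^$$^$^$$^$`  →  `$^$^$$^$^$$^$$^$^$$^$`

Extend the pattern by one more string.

^$$^$$^$^$$^$$^$^$$^$^$$^$$^$^$$^$

From term 3 onward, concatenate the second-to-last term with the last: $·^$ = $^$, ^$·$^$ = ^$$^$, …
Continuing: ^$$^$$^$^$$^$ · $^$^$$^$^$$^$$^$^$$^$ gives term 8.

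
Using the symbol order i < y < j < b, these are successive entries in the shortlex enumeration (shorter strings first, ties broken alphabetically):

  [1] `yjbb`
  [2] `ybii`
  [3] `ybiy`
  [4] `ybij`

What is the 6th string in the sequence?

Advancing 2 positions from ybij through ybij → ybib reaches term 6.

ybyi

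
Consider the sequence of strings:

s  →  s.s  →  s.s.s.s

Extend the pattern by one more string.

Every step duplicates the string with '.' between the halves.
One more doubling of s.s.s.s gives the answer.

s.s.s.s.s.s.s.s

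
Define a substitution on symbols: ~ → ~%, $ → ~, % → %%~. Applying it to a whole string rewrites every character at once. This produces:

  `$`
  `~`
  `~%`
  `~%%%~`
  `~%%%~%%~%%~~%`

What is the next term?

Rewriting the 13 symbols of ~%%%~%%~%%~~% one by one yields ~% %%~ %%~ %%~ ~% %%~ %%~ ~% %%~ %%~ ~% ~% %%~; concatenated:

~%%%~%%~%%~~%%%~%%~~%%%~%%~~%~%%%~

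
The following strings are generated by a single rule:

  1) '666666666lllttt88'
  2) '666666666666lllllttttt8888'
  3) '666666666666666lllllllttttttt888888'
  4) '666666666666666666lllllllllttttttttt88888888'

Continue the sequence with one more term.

Reading off run lengths: 6 runs 9, 12, 15, 18; l runs 3, 5, 7, 9; t runs 3, 5, 7, 9; 8 runs 2, 4, 6, 8 — each is linear in n, where the shown terms are n = 2, 3, 4, 5.
Setting n = 6 gives 21, 11, 11, 10 characters in each block.

666666666666666666666lllllllllllttttttttttt8888888888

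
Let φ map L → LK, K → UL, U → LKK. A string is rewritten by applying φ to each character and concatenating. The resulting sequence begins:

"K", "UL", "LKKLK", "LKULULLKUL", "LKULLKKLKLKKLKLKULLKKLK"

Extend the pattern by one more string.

Rewriting the 23 symbols of LKULLKKLKLKKLKLKULLKKLK one by one yields LK UL LKK LK LK UL UL LK UL LK UL UL LK UL LK UL LKK LK LK UL UL LK UL; concatenated:

LKULLKKLKLKULULLKULLKULULLKULLKULLKKLKLKULULLKUL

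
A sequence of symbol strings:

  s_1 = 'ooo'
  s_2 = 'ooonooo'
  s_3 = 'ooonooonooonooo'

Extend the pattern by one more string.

s(k+1) = s(k)·n·s(k) — each term doubles the last with 'n' between the halves.
Doubling ooonooonooonooo with 'n' between the halves:

ooonooonooonooonooonooonooonooo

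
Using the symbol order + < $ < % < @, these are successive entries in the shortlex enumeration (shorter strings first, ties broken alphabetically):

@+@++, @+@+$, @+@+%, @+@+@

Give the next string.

@+@$+

Treat @+@+@ as a base-4 numeral over the given alphabet and add one, carrying through any trailing @'s.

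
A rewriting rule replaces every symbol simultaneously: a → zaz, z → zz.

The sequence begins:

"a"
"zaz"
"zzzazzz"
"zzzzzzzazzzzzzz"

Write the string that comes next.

zzzzzzzzzzzzzzzazzzzzzzzzzzzzzz

Replace each of the 15 characters of zzzzzzzazzzzzzz in place — zz zz zz zz zz zz zz zaz zz zz zz zz zz zz zz — and concatenate.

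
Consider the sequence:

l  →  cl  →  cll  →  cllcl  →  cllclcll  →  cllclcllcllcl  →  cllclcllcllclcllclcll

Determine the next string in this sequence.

cllclcllcllclcllclcllcllclcllcllcl

Each term (from the third on) is the previous term followed by the one before it: term 3 = cl·l = cll.
The next term joins cllclcllcllclcllclcll and cllclcllcllcl.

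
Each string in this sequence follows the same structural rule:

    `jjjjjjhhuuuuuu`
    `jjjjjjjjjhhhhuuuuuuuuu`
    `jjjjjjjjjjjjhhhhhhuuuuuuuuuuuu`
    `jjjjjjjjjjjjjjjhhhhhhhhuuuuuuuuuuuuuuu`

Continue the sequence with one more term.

jjjjjjjjjjjjjjjjjjhhhhhhhhhhuuuuuuuuuuuuuuuuuu

The n-th term is 3n+3 j's then 2n h's then 3n+3 u's (n = 1, 2, …).
Setting n = 5 gives 18, 10, 18 characters in each block.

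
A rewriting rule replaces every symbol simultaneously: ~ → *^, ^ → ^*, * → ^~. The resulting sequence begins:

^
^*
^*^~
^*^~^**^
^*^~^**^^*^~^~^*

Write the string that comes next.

Rewriting the 16 symbols of ^*^~^**^^*^~^~^* one by one yields ^* ^~ ^* *^ ^* ^~ ^~ ^* ^* ^~ ^* *^ ^* *^ ^* ^~; concatenated:

^*^~^**^^*^~^~^*^*^~^**^^**^^*^~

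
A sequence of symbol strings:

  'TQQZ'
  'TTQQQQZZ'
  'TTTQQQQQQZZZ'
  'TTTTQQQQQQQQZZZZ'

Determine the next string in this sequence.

TTTTTQQQQQQQQQQZZZZZ

Reading off run lengths: T runs 1, 2, 3, 4; Q runs 2, 4, 6, 8; Z runs 1, 2, 3, 4 — each is linear in n (n = 1, 2, …).
At n = 5 the blocks have lengths 5, 10, 5.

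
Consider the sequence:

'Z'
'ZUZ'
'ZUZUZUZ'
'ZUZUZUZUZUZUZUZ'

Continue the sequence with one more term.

Every step duplicates the string with 'U' between the halves.
Doubling ZUZUZUZUZUZUZUZ with 'U' between the halves:

ZUZUZUZUZUZUZUZUZUZUZUZUZUZUZUZ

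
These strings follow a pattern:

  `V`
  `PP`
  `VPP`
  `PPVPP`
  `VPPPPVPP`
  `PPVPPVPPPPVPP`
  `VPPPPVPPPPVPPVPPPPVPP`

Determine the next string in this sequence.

PPVPPVPPPPVPPVPPPPVPPPPVPPVPPPPVPP

This is a Fibonacci-style word recurrence s(k) = s(k−2)·s(k−1): e.g. V·PP = VPP.
Continuing: PPVPPVPPPPVPP · VPPPPVPPPPVPPVPPPPVPP gives term 8.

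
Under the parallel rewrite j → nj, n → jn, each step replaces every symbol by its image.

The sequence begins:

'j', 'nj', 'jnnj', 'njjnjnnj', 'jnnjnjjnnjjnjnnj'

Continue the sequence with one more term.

njjnjnnjjnnjnjjnjnnjnjjnnjjnjnnj

Replace each of the 16 characters of jnnjnjjnnjjnjnnj in place — nj jn jn nj jn nj nj jn jn nj nj jn nj jn jn nj — and concatenate.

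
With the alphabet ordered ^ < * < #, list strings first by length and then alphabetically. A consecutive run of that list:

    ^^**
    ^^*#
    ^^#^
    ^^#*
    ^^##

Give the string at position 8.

^*^#

Advancing 3 positions from ^^## through ^^## → ^*^^ → ^*^* reaches term 8.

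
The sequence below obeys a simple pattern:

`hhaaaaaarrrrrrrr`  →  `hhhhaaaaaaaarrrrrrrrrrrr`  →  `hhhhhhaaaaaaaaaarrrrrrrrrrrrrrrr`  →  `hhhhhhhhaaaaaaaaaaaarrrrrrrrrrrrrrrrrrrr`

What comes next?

Term n consists of 2n-2 h's, followed by 2n+2 a's, followed by 4n r's, where the shown terms are n = 2, 3, 4, 5.
At n = 6 the blocks have lengths 10, 14, 24.

hhhhhhhhhhaaaaaaaaaaaaaarrrrrrrrrrrrrrrrrrrrrrrr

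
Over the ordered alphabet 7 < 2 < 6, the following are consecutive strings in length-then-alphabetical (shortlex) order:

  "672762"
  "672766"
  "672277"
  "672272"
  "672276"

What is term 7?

672222

Stepping forward 2 times from 672276: 672276 → 672227, then the target.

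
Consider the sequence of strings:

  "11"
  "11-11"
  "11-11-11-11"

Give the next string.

Every step duplicates the string with '-' between the halves.
So the next term is two copies of 11-11-11-11 with '-' between the halves.

11-11-11-11-11-11-11-11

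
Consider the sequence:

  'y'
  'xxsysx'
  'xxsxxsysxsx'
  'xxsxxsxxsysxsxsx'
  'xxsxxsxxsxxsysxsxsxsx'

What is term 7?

xxsxxsxxsxxsxxsxxsysxsxsxsxsxsx

Every step adds xxs to the front and sx to the end of the previous string.
From xxsxxsxxsxxsysxsxsxsx, 2 further steps: xxsxxsxxsxxsysxsxsxsx → xxsxxsxxsxxsxxsysxsxsxsxsx → (answer).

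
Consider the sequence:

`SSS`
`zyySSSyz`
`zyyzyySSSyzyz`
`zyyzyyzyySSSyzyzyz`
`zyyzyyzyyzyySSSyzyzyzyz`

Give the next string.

Every step adds zyy to the front and yz to the end of the previous string.
Applying this once more to zyyzyyzyyzyySSSyzyzyzyz:

zyyzyyzyyzyyzyySSSyzyzyzyzyz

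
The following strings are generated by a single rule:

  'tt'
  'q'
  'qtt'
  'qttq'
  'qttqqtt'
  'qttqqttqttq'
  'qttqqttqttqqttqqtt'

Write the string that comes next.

From term 3 onward, concatenate the last term with the second-to-last: q·tt = qtt, qtt·q = qttq, …
So term 8 is qttqqttqttqqttqqtt·qttqqttqttq.

qttqqttqttqqttqqttqttqqttqttq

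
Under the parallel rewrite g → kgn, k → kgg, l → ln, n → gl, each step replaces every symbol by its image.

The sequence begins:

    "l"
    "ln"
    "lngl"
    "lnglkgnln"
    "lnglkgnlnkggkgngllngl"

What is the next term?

lnglkgnlnkggkgngllnglkggkgnkgnkggkgnglkgnlnlnglkgnln

Applying the rule to each of the 21 symbols of lnglkgnlnkggkgngllngl gives the pieces ln gl kgn ln kgg kgn gl ln gl kgg kgn kgn kgg kgn gl kgn ln ln gl kgn ln, which concatenate to the answer.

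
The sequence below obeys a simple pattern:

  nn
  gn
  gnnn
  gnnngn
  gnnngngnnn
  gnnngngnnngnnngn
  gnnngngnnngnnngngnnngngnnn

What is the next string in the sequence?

This is a Fibonacci-style word recurrence s(k) = s(k−1)·s(k−2): e.g. gn·nn = gnnn.
So term 8 is gnnngngnnngnnngngnnngngnnn·gnnngngnnngnnngn.

gnnngngnnngnnngngnnngngnnngnnngngnnngnnngn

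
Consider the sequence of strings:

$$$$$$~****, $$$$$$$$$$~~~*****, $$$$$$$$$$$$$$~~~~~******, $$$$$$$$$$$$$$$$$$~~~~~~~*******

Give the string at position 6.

$$$$$$$$$$$$$$$$$$$$$$$$$$~~~~~~~~~~~*********

Term n consists of 4n+2 $'s, followed by 2n-1 ~'s, followed by n+3 *'s (n = 1, 2, …).
Setting n = 6 gives 26, 11, 9 characters in each block.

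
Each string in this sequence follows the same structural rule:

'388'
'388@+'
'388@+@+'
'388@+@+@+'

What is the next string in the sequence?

Every step adds @+ to the end: s(k+1) = s(k)·@+.
So the next term is 388@+@+@+·@+.

388@+@+@+@+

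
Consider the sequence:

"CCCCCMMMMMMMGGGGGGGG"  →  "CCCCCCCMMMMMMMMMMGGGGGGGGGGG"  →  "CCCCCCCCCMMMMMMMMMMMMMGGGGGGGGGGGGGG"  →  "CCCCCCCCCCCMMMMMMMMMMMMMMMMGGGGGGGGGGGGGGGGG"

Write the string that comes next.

Term n consists of 2n-1 C's, followed by 3n-2 M's, followed by 3n-1 G's, where the shown terms are n = 3, 4, 5, 6.
At n = 7 the blocks have lengths 13, 19, 20.

CCCCCCCCCCCCCMMMMMMMMMMMMMMMMMMMGGGGGGGGGGGGGGGGGGGG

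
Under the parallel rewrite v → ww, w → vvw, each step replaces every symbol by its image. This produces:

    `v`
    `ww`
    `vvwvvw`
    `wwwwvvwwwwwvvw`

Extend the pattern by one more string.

Applying the rule to each of the 14 symbols of wwwwvvwwwwwvvw gives the pieces vvw vvw vvw vvw ww ww vvw vvw vvw vvw vvw ww ww vvw, which concatenate to the answer.

vvwvvwvvwvvwwwwwvvwvvwvvwvvwvvwwwwwvvw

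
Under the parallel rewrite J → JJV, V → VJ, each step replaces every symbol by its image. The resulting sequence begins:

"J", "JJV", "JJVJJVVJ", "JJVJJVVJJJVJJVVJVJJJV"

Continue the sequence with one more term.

Rewriting the 21 symbols of JJVJJVVJJJVJJVVJVJJJV one by one yields JJV JJV VJ JJV JJV VJ VJ JJV JJV JJV VJ JJV JJV VJ VJ JJV VJ JJV JJV JJV VJ; concatenated:

JJVJJVVJJJVJJVVJVJJJVJJVJJVVJJJVJJVVJVJJJVVJJJVJJVJJVVJ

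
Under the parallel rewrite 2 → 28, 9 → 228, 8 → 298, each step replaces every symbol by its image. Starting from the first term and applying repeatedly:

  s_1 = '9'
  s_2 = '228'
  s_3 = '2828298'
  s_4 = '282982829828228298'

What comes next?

Rewriting the 18 symbols of 282982829828228298 one by one yields 28 298 28 228 298 28 298 28 228 298 28 298 28 28 298 28 228 298; concatenated:

2829828228298282982822829828298282829828228298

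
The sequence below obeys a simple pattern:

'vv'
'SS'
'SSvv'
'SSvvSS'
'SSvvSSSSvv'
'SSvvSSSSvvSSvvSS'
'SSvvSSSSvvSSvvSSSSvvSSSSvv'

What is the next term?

SSvvSSSSvvSSvvSSSSvvSSSSvvSSvvSSSSvvSSvvSS

Each term (from the third on) is the previous term followed by the one before it: term 3 = SS·vv = SSvv.
The next term joins SSvvSSSSvvSSvvSSSSvvSSSSvv and SSvvSSSSvvSSvvSS.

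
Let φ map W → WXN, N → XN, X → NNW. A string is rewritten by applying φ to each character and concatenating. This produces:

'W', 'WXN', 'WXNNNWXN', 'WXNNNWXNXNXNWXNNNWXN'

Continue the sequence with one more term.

WXNNNWXNXNXNWXNNNWXNNNWXNNNWXNWXNNNWXNXNXNWXNNNWXN

Applying the rule to each of the 20 symbols of WXNNNWXNXNXNWXNNNWXN gives the pieces WXN NNW XN XN XN WXN NNW XN NNW XN NNW XN WXN NNW XN XN XN WXN NNW XN, which concatenate to the answer.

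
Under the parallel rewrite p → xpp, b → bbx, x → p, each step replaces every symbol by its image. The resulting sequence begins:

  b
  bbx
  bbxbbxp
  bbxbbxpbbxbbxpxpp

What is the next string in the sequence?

φ(bbxbbxpbbxbbxpxpp) expands symbol-by-symbol to bbx bbx p bbx bbx p xpp bbx bbx p bbx bbx p xpp p xpp xpp; joining the 17 pieces gives the next term.

bbxbbxpbbxbbxpxppbbxbbxpbbxbbxpxpppxppxpp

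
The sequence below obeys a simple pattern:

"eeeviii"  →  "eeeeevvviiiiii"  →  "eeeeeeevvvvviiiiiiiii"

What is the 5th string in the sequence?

Term n consists of 2n+1 e's, followed by 2n-1 v's, followed by 3n i's (n = 1, 2, …).
For term 5, n = 5, so the run lengths are 11, 9, 15.

eeeeeeeeeeevvvvvvvvviiiiiiiiiiiiiii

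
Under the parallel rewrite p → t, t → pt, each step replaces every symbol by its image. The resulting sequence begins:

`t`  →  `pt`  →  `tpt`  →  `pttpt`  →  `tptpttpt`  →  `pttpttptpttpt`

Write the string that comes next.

Replace each of the 13 characters of pttpttptpttpt in place — t pt pt t pt pt t pt t pt pt t pt — and concatenate.

tptpttptpttpttptpttpt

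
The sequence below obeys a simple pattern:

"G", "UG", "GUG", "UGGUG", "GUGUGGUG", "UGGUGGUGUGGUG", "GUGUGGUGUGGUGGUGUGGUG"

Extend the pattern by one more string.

This is a Fibonacci-style word recurrence s(k) = s(k−2)·s(k−1): e.g. G·UG = GUG.
The next term joins UGGUGGUGUGGUG and GUGUGGUGUGGUGGUGUGGUG.

UGGUGGUGUGGUGGUGUGGUGUGGUGGUGUGGUG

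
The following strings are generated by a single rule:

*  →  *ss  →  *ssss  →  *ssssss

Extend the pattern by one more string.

The strings grow by a fixed suffix ss each time.
Applying this once more to *ssssss:

*ssssssss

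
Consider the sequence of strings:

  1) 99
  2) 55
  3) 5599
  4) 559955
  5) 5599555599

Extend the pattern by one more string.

From term 3 onward, concatenate the last term with the second-to-last: 55·99 = 5599, 5599·55 = 559955, …
The next term joins 5599555599 and 559955.

5599555599559955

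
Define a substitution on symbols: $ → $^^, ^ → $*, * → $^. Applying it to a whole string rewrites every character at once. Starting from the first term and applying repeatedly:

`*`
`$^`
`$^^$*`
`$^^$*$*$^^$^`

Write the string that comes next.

$^^$*$*$^^$^$^^$^$^^$*$*$^^$*

Apply φ to $^^$*$*$^^$^ symbol by symbol: $→$^^, ^→$*, ^→$*, $→$^^, *→$^, $→$^^, *→$^, $→$^^, ^→$*, ^→$*, $→$^^, ^→$*; joined: $^^ $* $* $^^ $^ $^^ $^ $^^ $* $* $^^ $*.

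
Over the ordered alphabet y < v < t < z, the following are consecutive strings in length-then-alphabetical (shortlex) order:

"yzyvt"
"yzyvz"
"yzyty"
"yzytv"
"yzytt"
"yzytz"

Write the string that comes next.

yzyzy

Treat yzytz as a base-4 numeral over the given alphabet and add one, carrying through any trailing z's.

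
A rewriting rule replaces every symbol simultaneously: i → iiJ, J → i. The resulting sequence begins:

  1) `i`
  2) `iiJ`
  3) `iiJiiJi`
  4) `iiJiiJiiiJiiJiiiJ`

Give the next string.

φ(iiJiiJiiiJiiJiiiJ) expands symbol-by-symbol to iiJ iiJ i iiJ iiJ i iiJ iiJ iiJ i iiJ iiJ i iiJ iiJ iiJ i; joining the 17 pieces gives the next term.

iiJiiJiiiJiiJiiiJiiJiiJiiiJiiJiiiJiiJiiJi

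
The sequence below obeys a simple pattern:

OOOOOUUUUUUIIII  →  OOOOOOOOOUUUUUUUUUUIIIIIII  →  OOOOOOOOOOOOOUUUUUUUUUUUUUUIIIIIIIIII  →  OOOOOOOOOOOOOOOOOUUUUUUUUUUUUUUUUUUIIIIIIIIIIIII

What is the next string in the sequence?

OOOOOOOOOOOOOOOOOOOOOUUUUUUUUUUUUUUUUUUUUUUIIIIIIIIIIIIIIII

Reading off run lengths: O runs 5, 9, 13, 17; U runs 6, 10, 14, 18; I runs 4, 7, 10, 13 — each is linear in n (n = 1, 2, …).
Setting n = 5 gives 21, 22, 16 characters in each block.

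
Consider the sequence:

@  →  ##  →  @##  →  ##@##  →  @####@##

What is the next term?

This is a Fibonacci-style word recurrence s(k) = s(k−2)·s(k−1): e.g. @·## = @##.
The next term joins ##@## and @####@##.

##@##@####@##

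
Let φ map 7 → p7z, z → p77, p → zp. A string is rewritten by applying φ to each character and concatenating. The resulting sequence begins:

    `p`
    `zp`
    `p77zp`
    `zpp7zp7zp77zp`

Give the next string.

p77zpzpp7zp77zpp7zp77zpp7zp7zp77zp

Applying the rule to each of the 13 symbols of zpp7zp7zp77zp gives the pieces p77 zp zp p7z p77 zp p7z p77 zp p7z p7z p77 zp, which concatenate to the answer.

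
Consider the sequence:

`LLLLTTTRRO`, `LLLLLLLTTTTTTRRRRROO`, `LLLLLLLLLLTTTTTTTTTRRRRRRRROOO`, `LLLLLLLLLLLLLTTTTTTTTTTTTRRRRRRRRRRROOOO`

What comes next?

Each string has the form L^{3n+1} T^{3n} R^{3n-1} O^{n} (n = 1, 2, …).
At n = 5 the blocks have lengths 16, 15, 14, 5.

LLLLLLLLLLLLLLLLTTTTTTTTTTTTTTTRRRRRRRRRRRRRROOOOO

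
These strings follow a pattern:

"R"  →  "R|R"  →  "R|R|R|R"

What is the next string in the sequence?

Every step duplicates the string with '|' between the halves.
So the next term is two copies of R|R|R|R with '|' between the halves.

R|R|R|R|R|R|R|R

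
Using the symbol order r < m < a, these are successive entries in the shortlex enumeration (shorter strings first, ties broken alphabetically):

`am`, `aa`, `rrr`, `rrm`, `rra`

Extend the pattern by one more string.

Treat rra as a base-3 numeral over the given alphabet and add one, carrying through any trailing a's.

rmr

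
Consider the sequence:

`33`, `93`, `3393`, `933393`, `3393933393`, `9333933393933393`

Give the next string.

33939333939333933393933393

Each term (from the third on) is the two preceding terms concatenated in order: term 3 = 33·93 = 3393.
So term 7 is 3393933393·9333933393933393.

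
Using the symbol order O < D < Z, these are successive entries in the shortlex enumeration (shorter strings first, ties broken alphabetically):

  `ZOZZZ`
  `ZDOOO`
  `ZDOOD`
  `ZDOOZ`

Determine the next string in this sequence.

ZDODO

Find the rightmost character of ZDOOZ below Z, bump it to the next letter, and reset everything to its right to O.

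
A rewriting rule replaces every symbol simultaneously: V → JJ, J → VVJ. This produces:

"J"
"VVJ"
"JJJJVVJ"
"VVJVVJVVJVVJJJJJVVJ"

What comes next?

φ(VVJVVJVVJVVJJJJJVVJ) expands symbol-by-symbol to JJ JJ VVJ JJ JJ VVJ JJ JJ VVJ JJ JJ VVJ VVJ VVJ VVJ VVJ JJ JJ VVJ; joining the 19 pieces gives the next term.

JJJJVVJJJJJVVJJJJJVVJJJJJVVJVVJVVJVVJVVJJJJJVVJ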